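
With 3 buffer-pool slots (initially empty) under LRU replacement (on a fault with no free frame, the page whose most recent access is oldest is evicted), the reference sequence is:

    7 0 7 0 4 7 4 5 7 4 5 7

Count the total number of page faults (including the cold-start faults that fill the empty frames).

4

7: miss, frames {7}
0: miss, frames {7,0}
7: hit
0: hit
4: miss, frames {7,0,4}
7: hit
4: hit
5: miss, evict 0, frames {7,4,5}
7: hit
4: hit
5: hit
7: hit
Page faults: 4.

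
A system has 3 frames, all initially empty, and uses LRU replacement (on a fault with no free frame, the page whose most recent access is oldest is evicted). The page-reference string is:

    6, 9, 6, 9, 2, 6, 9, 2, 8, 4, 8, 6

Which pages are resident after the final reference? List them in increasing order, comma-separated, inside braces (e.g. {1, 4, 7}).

{4, 6, 8}

6 -> miss, frames [6]
9 -> miss, frames [6, 9]
6 -> hit
9 -> hit
2 -> miss, frames [6, 9, 2]
6 -> hit
9 -> hit
2 -> hit
8 -> miss, evict 6, frames [9, 2, 8]
4 -> miss, evict 9, frames [2, 8, 4]
8 -> hit
6 -> miss, evict 2, frames [4, 8, 6]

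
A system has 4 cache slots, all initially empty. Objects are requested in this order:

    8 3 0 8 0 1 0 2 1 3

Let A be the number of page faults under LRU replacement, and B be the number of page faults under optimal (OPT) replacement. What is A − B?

Under LRU: F F F . . F . F . F → 6 faults.
Under OPT: F F F . . F . F . . → 5 faults.
A − B = 6 − 5 = 1.

1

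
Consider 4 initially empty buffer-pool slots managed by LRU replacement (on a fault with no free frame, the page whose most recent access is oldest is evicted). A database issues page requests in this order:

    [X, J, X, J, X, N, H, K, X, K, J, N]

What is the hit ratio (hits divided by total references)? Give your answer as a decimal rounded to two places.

X: fault, frames (X)
J: fault, frames (X J)
X: hit
J: hit
X: hit
N: fault, frames (J X N)
H: fault, frames (J X N H)
K: fault, evict J, frames (X N H K)
X: hit
K: hit
J: fault, evict N, frames (H X K J)
N: fault, evict H, frames (X K J N)
Hits: 5 of 12 references → 5/12 = 0.4167.

0.42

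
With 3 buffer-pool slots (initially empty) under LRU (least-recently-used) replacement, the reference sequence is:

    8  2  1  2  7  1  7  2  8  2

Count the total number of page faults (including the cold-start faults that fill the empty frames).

5

8: fault, frames (8)
2: fault, frames (8 2)
1: fault, frames (8 2 1)
2: hit
7: fault, evict 8, frames (1 2 7)
1: hit
7: hit
2: hit
8: fault, evict 1, frames (7 2 8)
2: hit
Page faults: 5.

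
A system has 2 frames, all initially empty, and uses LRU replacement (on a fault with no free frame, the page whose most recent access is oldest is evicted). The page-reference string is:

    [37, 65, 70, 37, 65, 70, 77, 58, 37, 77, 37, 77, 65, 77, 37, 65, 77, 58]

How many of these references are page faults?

37: miss, frames [37]
65: miss, frames [37, 65]
70: miss, evict 37, frames [65, 70]
37: miss, evict 65, frames [70, 37]
65: miss, evict 70, frames [37, 65]
70: miss, evict 37, frames [65, 70]
77: miss, evict 65, frames [70, 77]
58: miss, evict 70, frames [77, 58]
37: miss, evict 77, frames [58, 37]
77: miss, evict 58, frames [37, 77]
37: hit
77: hit
65: miss, evict 37, frames [77, 65]
77: hit
37: miss, evict 65, frames [77, 37]
65: miss, evict 77, frames [37, 65]
77: miss, evict 37, frames [65, 77]
58: miss, evict 65, frames [77, 58]
Page faults: 15.

15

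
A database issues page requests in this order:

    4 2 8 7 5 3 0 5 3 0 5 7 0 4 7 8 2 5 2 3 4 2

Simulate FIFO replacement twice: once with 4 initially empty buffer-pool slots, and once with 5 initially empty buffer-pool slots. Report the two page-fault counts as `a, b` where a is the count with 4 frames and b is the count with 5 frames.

14, 12

4 frames: F F F F F F F . . . . . . F F F F F . F F . → 14 faults.
5 frames: F F F F F F F . . . . . . F . F F F . F . . → 12 faults.
12 < 14: adding a frame reduced faults, as is typical.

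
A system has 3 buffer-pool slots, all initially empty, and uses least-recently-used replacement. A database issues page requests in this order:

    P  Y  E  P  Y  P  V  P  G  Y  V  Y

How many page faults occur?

7

P: miss, frames [P]
Y: miss, frames [P, Y]
E: miss, frames [P, Y, E]
P: hit
Y: hit
P: hit
V: miss, evict E, frames [Y, P, V]
P: hit
G: miss, evict Y, frames [V, P, G]
Y: miss, evict V, frames [P, G, Y]
V: miss, evict P, frames [G, Y, V]
Y: hit
Page faults: 7.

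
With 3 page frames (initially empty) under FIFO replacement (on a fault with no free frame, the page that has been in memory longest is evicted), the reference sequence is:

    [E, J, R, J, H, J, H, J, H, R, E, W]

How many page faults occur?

6

E -> miss, frames (E)
J -> miss, frames (E J)
R -> miss, frames (E J R)
J -> hit
H -> miss, evict E, frames (J R H)
J -> hit
H -> hit
J -> hit
H -> hit
R -> hit
E -> miss, evict J, frames (R H E)
W -> miss, evict R, frames (H E W)
Page faults: 6.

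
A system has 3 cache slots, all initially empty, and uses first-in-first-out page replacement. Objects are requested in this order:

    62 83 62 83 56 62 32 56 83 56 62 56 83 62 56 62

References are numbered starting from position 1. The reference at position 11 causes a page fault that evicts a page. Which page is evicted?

83

pos 1: 62: miss, frames (62)
pos 2: 83: miss, frames (62 83)
pos 3: 62: hit
pos 4: 83: hit
pos 5: 56: miss, frames (62 83 56)
pos 6: 62: hit
pos 7: 32: miss, evict 62, frames (83 56 32)
pos 8: 56: hit
pos 9: 83: hit
pos 10: 56: hit
pos 11: 62: miss, evict 83, frames (56 32 62)
At position 11, page 83 is evicted.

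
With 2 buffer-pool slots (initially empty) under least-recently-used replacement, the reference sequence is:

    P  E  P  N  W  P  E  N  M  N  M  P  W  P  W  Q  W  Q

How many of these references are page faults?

11

P -> fault, frames (P)
E -> fault, frames (P E)
P -> hit
N -> fault, evict E, frames (P N)
W -> fault, evict P, frames (N W)
P -> fault, evict N, frames (W P)
E -> fault, evict W, frames (P E)
N -> fault, evict P, frames (E N)
M -> fault, evict E, frames (N M)
N -> hit
M -> hit
P -> fault, evict N, frames (M P)
W -> fault, evict M, frames (P W)
P -> hit
W -> hit
Q -> fault, evict P, frames (W Q)
W -> hit
Q -> hit
Page faults: 11.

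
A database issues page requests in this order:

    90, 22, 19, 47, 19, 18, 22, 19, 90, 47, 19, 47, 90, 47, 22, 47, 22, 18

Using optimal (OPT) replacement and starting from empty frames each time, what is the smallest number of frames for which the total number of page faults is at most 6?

5

f=1: 18 faults
f=2: 11 faults
f=3: 9 faults
f=4: 7 faults
f=5: 5 faults
Smallest f with faults ≤ 6 is 5.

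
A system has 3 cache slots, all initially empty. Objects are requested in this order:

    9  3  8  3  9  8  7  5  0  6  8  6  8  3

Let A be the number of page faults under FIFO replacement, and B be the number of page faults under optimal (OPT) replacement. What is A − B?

Under FIFO: F F F . . . F F F F F . . F → 9 faults.
Under OPT: F F F . . . F F F F . . . . → 7 faults.
A − B = 9 − 7 = 2.

2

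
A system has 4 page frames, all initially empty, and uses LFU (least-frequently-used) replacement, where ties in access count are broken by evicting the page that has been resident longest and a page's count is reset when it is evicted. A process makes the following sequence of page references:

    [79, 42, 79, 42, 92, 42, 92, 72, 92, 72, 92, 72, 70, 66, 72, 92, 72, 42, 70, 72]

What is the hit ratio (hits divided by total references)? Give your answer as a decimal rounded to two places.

0.65

79 → fault, frames (79)
42 → fault, frames (79 42)
79 → hit
42 → hit
92 → fault, frames (79 42 92)
42 → hit
92 → hit
72 → fault, frames (79 42 92 72)
92 → hit
72 → hit
92 → hit
72 → hit
70 → fault, evict 79, frames (42 92 72 70)
66 → fault, evict 70, frames (42 92 72 66)
72 → hit
92 → hit
72 → hit
42 → hit
70 → fault, evict 66, frames (42 92 72 70)
72 → hit
Hits: 13 of 20 references → 13/20 = 0.6500.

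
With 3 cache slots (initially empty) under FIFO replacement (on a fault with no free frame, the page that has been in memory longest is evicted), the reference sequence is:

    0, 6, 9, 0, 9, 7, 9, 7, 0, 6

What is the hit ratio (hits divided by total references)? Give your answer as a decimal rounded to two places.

0.40

0 → miss, frames [0]
6 → miss, frames [0, 6]
9 → miss, frames [0, 6, 9]
0 → hit
9 → hit
7 → miss, evict 0, frames [6, 9, 7]
9 → hit
7 → hit
0 → miss, evict 6, frames [9, 7, 0]
6 → miss, evict 9, frames [7, 0, 6]
Hits: 4 of 10 references → 4/10 = 0.4000.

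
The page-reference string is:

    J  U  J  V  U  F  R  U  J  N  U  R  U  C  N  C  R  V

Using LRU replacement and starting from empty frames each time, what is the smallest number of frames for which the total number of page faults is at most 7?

7

f=1: 18 faults
f=2: 15 faults
f=3: 12 faults
f=4: 9 faults
f=5: 8 faults
f=6: 8 faults
f=7: 7 faults
Smallest f with faults ≤ 7 is 7.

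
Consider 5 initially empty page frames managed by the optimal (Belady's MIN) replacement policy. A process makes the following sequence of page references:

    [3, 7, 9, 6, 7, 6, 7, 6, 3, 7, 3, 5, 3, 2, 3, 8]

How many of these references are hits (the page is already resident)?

9

3: miss, frames [3]
7: miss, frames [3, 7]
9: miss, frames [3, 7, 9]
6: miss, frames [3, 7, 9, 6]
7: hit
6: hit
7: hit
6: hit
3: hit
7: hit
3: hit
5: miss, frames [3, 7, 9, 6, 5]
3: hit
2: miss, evict 5, frames [3, 7, 9, 6, 2]
3: hit
8: miss, evict 2, frames [3, 7, 9, 6, 8]
Hits: 9.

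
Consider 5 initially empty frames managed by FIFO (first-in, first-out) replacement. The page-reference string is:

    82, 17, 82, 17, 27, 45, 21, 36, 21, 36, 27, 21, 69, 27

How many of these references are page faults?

82: fault, frames {82}
17: fault, frames {82,17}
82: hit
17: hit
27: fault, frames {82,17,27}
45: fault, frames {82,17,27,45}
21: fault, frames {82,17,27,45,21}
36: fault, evict 82, frames {17,27,45,21,36}
21: hit
36: hit
27: hit
21: hit
69: fault, evict 17, frames {27,45,21,36,69}
27: hit
Page faults: 7.

7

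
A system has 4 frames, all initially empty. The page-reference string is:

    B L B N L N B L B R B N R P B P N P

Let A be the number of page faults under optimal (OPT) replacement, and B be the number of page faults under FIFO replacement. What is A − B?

-1

Under OPT: F F . F . . . . . F . . . F . . . . → 5 faults.
Under FIFO: F F . F . . . . . F . . . F F . . . → 6 faults.
A − B = 5 − 6 = -1.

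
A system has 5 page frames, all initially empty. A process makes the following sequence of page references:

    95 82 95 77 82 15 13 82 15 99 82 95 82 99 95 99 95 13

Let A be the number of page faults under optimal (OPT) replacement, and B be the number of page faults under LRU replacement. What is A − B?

Under OPT: F F . F . F F . . F . . . . . . . . → 6 faults.
Under LRU: F F . F . F F . . F . F . . . . . . → 7 faults.
A − B = 6 − 7 = -1.

-1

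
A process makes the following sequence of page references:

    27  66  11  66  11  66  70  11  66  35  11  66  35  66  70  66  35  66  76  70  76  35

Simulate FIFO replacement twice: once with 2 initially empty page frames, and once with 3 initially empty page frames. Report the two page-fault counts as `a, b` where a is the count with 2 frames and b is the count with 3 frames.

2 frames: F F F . . . F . F F F F F . F F F . F F . F → 15 faults.
3 frames: F F F . . . F . . F . F . . . . . . F F . F → 9 faults.
9 < 15: adding a frame reduced faults, as is typical.

15, 9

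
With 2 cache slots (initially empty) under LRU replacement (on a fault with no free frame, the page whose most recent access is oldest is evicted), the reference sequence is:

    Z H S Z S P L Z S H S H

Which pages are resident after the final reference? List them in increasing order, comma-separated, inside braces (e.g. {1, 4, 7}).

{H, S}

Z: fault, frames [Z]
H: fault, frames [Z, H]
S: fault, evict Z, frames [H, S]
Z: fault, evict H, frames [S, Z]
S: hit
P: fault, evict Z, frames [S, P]
L: fault, evict S, frames [P, L]
Z: fault, evict P, frames [L, Z]
S: fault, evict L, frames [Z, S]
H: fault, evict Z, frames [S, H]
S: hit
H: hit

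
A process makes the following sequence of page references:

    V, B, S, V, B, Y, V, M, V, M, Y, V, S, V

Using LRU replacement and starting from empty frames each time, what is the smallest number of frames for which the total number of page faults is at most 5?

5

f=1: 14 faults
f=2: 11 faults
f=3: 6 faults
f=4: 6 faults
f=5: 5 faults
Smallest f with faults ≤ 5 is 5.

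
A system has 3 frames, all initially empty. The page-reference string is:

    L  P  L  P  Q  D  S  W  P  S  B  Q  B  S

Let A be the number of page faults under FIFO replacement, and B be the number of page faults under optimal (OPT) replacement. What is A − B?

2

Under FIFO: F F . . F F F F F . F F . F → 10 faults.
Under OPT: F F . . F F F F . . F F . . → 8 faults.
A − B = 10 − 8 = 2.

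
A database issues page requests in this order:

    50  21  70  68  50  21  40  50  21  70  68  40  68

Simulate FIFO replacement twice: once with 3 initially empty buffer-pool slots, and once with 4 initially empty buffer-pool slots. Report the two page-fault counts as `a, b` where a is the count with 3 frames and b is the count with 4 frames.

9, 10

3 frames: F F F F F F F . . F F . . → 9 faults.
4 frames: F F F F . . F F F F F F . → 10 faults.
10 > 9: adding a frame increased faults — Belady's anomaly.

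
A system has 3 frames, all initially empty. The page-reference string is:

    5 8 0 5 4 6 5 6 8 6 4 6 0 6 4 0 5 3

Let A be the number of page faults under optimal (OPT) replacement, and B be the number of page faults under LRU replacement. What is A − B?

-1

Under OPT: F F F . F F . . . . F . F . . . F F → 9 faults.
Under LRU: F F F . F F . . F . F . F . . . F F → 10 faults.
A − B = 9 − 10 = -1.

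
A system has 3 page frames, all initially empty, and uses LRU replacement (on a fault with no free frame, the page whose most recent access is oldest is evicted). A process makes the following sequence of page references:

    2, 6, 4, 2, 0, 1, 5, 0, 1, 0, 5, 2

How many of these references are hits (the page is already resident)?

5

2 -> fault, frames {2}
6 -> fault, frames {2,6}
4 -> fault, frames {2,6,4}
2 -> hit
0 -> fault, evict 6, frames {4,2,0}
1 -> fault, evict 4, frames {2,0,1}
5 -> fault, evict 2, frames {0,1,5}
0 -> hit
1 -> hit
0 -> hit
5 -> hit
2 -> fault, evict 1, frames {0,5,2}
Hits: 5.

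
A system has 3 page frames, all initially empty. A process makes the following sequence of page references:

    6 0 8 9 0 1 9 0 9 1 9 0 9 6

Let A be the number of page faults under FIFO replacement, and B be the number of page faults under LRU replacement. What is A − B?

Under FIFO: F F F F . F . F . . . . . F → 7 faults.
Under LRU: F F F F . F . . . . . . . F → 6 faults.
A − B = 7 − 6 = 1.

1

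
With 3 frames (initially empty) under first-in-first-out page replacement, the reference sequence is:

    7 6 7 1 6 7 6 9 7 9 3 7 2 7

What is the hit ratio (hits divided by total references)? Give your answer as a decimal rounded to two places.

0.50

7 → fault, frames [7]
6 → fault, frames [7, 6]
7 → hit
1 → fault, frames [7, 6, 1]
6 → hit
7 → hit
6 → hit
9 → fault, evict 7, frames [6, 1, 9]
7 → fault, evict 6, frames [1, 9, 7]
9 → hit
3 → fault, evict 1, frames [9, 7, 3]
7 → hit
2 → fault, evict 9, frames [7, 3, 2]
7 → hit
Hits: 7 of 14 references → 7/14 = 0.5000.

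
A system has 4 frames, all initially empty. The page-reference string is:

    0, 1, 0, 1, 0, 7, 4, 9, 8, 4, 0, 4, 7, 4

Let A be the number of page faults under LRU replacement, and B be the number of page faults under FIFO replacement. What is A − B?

Under LRU: F F . . . F F F F . F . F . → 8 faults.
Under FIFO: F F . . . F F F F . F . F F → 9 faults.
A − B = 8 − 9 = -1.

-1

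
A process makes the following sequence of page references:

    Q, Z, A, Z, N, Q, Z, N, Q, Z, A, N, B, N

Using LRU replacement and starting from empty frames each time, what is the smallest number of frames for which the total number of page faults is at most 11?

f=1: 14 faults
f=2: 12 faults
f=3: 8 faults
f=4: 5 faults
f=5: 5 faults
Smallest f with faults ≤ 11 is 3.

3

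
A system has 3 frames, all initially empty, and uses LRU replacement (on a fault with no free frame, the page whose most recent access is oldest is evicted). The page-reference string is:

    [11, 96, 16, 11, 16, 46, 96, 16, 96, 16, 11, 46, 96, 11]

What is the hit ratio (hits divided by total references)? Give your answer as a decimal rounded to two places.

11 -> fault, frames {11}
96 -> fault, frames {11,96}
16 -> fault, frames {11,96,16}
11 -> hit
16 -> hit
46 -> fault, evict 96, frames {11,16,46}
96 -> fault, evict 11, frames {16,46,96}
16 -> hit
96 -> hit
16 -> hit
11 -> fault, evict 46, frames {96,16,11}
46 -> fault, evict 96, frames {16,11,46}
96 -> fault, evict 16, frames {11,46,96}
11 -> hit
Hits: 6 of 14 references → 6/14 = 0.4286.

0.43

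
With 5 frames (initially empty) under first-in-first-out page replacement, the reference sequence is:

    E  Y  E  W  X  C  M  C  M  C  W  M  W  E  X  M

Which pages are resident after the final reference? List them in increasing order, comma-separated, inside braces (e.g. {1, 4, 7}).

{C, E, M, W, X}

E: fault, frames (E)
Y: fault, frames (E Y)
E: hit
W: fault, frames (E Y W)
X: fault, frames (E Y W X)
C: fault, frames (E Y W X C)
M: fault, evict E, frames (Y W X C M)
C: hit
M: hit
C: hit
W: hit
M: hit
W: hit
E: fault, evict Y, frames (W X C M E)
X: hit
M: hit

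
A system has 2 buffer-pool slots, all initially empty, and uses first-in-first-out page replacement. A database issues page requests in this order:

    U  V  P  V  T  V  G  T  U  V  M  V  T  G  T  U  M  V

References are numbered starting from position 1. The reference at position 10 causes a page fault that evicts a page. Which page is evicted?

T

pos 1: U → fault, frames [U]
pos 2: V → fault, frames [U, V]
pos 3: P → fault, evict U, frames [V, P]
pos 4: V → hit
pos 5: T → fault, evict V, frames [P, T]
pos 6: V → fault, evict P, frames [T, V]
pos 7: G → fault, evict T, frames [V, G]
pos 8: T → fault, evict V, frames [G, T]
pos 9: U → fault, evict G, frames [T, U]
pos 10: V → fault, evict T, frames [U, V]
At position 10, page T is evicted.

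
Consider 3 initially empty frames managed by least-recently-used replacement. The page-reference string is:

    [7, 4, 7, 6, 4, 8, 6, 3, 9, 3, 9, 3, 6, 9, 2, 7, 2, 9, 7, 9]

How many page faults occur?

8

7: fault, frames [7]
4: fault, frames [7, 4]
7: hit
6: fault, frames [4, 7, 6]
4: hit
8: fault, evict 7, frames [6, 4, 8]
6: hit
3: fault, evict 4, frames [8, 6, 3]
9: fault, evict 8, frames [6, 3, 9]
3: hit
9: hit
3: hit
6: hit
9: hit
2: fault, evict 3, frames [6, 9, 2]
7: fault, evict 6, frames [9, 2, 7]
2: hit
9: hit
7: hit
9: hit
Page faults: 8.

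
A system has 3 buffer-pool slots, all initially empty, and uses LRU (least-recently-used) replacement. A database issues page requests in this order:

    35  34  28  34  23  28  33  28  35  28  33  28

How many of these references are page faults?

6

35 → miss, frames [35]
34 → miss, frames [35, 34]
28 → miss, frames [35, 34, 28]
34 → hit
23 → miss, evict 35, frames [28, 34, 23]
28 → hit
33 → miss, evict 34, frames [23, 28, 33]
28 → hit
35 → miss, evict 23, frames [33, 28, 35]
28 → hit
33 → hit
28 → hit
Page faults: 6.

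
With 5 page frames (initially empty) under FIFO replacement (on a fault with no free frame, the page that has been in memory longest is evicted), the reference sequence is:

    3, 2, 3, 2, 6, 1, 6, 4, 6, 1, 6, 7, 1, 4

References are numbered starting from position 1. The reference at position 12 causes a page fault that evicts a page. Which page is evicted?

3

pos 1: 3 → miss, frames [3]
pos 2: 2 → miss, frames [3, 2]
pos 3: 3 → hit
pos 4: 2 → hit
pos 5: 6 → miss, frames [3, 2, 6]
pos 6: 1 → miss, frames [3, 2, 6, 1]
pos 7: 6 → hit
pos 8: 4 → miss, frames [3, 2, 6, 1, 4]
pos 9: 6 → hit
pos 10: 1 → hit
pos 11: 6 → hit
pos 12: 7 → miss, evict 3, frames [2, 6, 1, 4, 7]
At position 12, page 3 is evicted.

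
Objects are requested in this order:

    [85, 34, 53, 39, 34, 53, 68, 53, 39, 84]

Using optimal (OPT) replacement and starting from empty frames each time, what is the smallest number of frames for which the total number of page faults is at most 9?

f=1: 10 faults
f=2: 8 faults
f=3: 6 faults
f=4: 6 faults
f=5: 6 faults
f=6: 6 faults
Smallest f with faults ≤ 9 is 2.

2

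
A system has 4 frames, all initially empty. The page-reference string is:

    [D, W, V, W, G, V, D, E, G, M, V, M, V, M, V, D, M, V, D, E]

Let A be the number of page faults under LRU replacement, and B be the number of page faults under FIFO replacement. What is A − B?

1

Under LRU: F F F . F . . F . F F . . . . F . . . F → 9 faults.
Under FIFO: F F F . F . . F . F . . . . . F . F . . → 8 faults.
A − B = 9 − 8 = 1.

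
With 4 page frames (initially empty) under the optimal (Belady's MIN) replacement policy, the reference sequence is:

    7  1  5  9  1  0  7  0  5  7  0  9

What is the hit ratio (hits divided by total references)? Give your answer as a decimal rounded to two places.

0.58

7 → fault, frames [7]
1 → fault, frames [7, 1]
5 → fault, frames [7, 1, 5]
9 → fault, frames [7, 1, 5, 9]
1 → hit
0 → fault, evict 1, frames [7, 5, 9, 0]
7 → hit
0 → hit
5 → hit
7 → hit
0 → hit
9 → hit
Hits: 7 of 12 references → 7/12 = 0.5833.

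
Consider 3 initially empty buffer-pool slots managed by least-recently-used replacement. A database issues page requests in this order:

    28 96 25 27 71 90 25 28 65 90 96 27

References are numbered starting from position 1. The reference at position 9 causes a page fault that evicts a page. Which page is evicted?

pos 1: 28 -> miss, frames (28)
pos 2: 96 -> miss, frames (28 96)
pos 3: 25 -> miss, frames (28 96 25)
pos 4: 27 -> miss, evict 28, frames (96 25 27)
pos 5: 71 -> miss, evict 96, frames (25 27 71)
pos 6: 90 -> miss, evict 25, frames (27 71 90)
pos 7: 25 -> miss, evict 27, frames (71 90 25)
pos 8: 28 -> miss, evict 71, frames (90 25 28)
pos 9: 65 -> miss, evict 90, frames (25 28 65)
At position 9, page 90 is evicted.

90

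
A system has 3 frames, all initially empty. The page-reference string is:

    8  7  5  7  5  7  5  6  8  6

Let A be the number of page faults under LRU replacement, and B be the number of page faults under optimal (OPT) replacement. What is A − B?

Under LRU: F F F . . . . F F . → 5 faults.
Under OPT: F F F . . . . F . . → 4 faults.
A − B = 5 − 4 = 1.

1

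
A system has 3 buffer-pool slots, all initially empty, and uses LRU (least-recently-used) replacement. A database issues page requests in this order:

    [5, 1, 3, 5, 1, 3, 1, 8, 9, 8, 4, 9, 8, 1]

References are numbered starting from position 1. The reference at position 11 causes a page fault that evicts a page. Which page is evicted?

pos 1: 5 → fault, frames {5}
pos 2: 1 → fault, frames {5,1}
pos 3: 3 → fault, frames {5,1,3}
pos 4: 5 → hit
pos 5: 1 → hit
pos 6: 3 → hit
pos 7: 1 → hit
pos 8: 8 → fault, evict 5, frames {3,1,8}
pos 9: 9 → fault, evict 3, frames {1,8,9}
pos 10: 8 → hit
pos 11: 4 → fault, evict 1, frames {9,8,4}
At position 11, page 1 is evicted.

1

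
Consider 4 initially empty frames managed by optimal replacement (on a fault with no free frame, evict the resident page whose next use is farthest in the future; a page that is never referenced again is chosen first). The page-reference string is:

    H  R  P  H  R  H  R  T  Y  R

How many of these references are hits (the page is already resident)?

5

H: miss, frames (H)
R: miss, frames (H R)
P: miss, frames (H R P)
H: hit
R: hit
H: hit
R: hit
T: miss, frames (H R P T)
Y: miss, evict T, frames (H R P Y)
R: hit
Hits: 5.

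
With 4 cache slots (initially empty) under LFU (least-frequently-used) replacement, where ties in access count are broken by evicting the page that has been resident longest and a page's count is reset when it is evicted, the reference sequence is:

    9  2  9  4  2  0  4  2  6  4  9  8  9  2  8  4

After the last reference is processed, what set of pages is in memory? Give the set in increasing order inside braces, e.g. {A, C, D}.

{2, 4, 8, 9}

9 → miss, frames (9)
2 → miss, frames (9 2)
9 → hit
4 → miss, frames (9 2 4)
2 → hit
0 → miss, frames (9 2 4 0)
4 → hit
2 → hit
6 → miss, evict 0, frames (9 2 4 6)
4 → hit
9 → hit
8 → miss, evict 6, frames (9 2 4 8)
9 → hit
2 → hit
8 → hit
4 → hit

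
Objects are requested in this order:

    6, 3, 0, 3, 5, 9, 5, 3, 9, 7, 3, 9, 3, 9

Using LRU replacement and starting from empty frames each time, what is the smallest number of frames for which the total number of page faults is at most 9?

3

f=1: 14 faults
f=2: 10 faults
f=3: 6 faults
f=4: 6 faults
f=5: 6 faults
f=6: 6 faults
Smallest f with faults ≤ 9 is 3.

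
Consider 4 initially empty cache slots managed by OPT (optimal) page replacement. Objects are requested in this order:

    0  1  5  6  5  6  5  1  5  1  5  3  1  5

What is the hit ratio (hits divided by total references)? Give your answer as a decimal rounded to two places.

0.64

0: miss, frames [0]
1: miss, frames [0, 1]
5: miss, frames [0, 1, 5]
6: miss, frames [0, 1, 5, 6]
5: hit
6: hit
5: hit
1: hit
5: hit
1: hit
5: hit
3: miss, evict 6, frames [0, 1, 5, 3]
1: hit
5: hit
Hits: 9 of 14 references → 9/14 = 0.6429.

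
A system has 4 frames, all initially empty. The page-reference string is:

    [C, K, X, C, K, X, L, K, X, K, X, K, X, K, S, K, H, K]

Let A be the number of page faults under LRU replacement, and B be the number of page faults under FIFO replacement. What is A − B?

Under LRU: F F F . . . F . . . . . . . F . F . → 6 faults.
Under FIFO: F F F . . . F . . . . . . . F . F F → 7 faults.
A − B = 6 − 7 = -1.

-1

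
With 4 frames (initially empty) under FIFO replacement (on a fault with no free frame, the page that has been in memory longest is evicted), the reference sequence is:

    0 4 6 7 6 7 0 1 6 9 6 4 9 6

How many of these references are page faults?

0 → miss, frames [0]
4 → miss, frames [0, 4]
6 → miss, frames [0, 4, 6]
7 → miss, frames [0, 4, 6, 7]
6 → hit
7 → hit
0 → hit
1 → miss, evict 0, frames [4, 6, 7, 1]
6 → hit
9 → miss, evict 4, frames [6, 7, 1, 9]
6 → hit
4 → miss, evict 6, frames [7, 1, 9, 4]
9 → hit
6 → miss, evict 7, frames [1, 9, 4, 6]
Page faults: 8.

8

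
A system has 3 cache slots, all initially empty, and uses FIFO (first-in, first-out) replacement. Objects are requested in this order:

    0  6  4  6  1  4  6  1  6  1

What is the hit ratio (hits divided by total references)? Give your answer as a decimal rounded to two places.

0.60

0 → fault, frames (0)
6 → fault, frames (0 6)
4 → fault, frames (0 6 4)
6 → hit
1 → fault, evict 0, frames (6 4 1)
4 → hit
6 → hit
1 → hit
6 → hit
1 → hit
Hits: 6 of 10 references → 6/10 = 0.6000.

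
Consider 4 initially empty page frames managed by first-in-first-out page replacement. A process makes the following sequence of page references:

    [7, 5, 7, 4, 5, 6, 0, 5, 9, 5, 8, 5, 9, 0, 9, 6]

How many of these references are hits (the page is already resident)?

7: fault, frames (7)
5: fault, frames (7 5)
7: hit
4: fault, frames (7 5 4)
5: hit
6: fault, frames (7 5 4 6)
0: fault, evict 7, frames (5 4 6 0)
5: hit
9: fault, evict 5, frames (4 6 0 9)
5: fault, evict 4, frames (6 0 9 5)
8: fault, evict 6, frames (0 9 5 8)
5: hit
9: hit
0: hit
9: hit
6: fault, evict 0, frames (9 5 8 6)
Hits: 7.

7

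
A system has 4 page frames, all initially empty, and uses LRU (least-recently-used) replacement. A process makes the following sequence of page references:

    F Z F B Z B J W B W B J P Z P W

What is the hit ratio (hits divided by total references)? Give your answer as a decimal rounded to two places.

F -> miss, frames {F}
Z -> miss, frames {F,Z}
F -> hit
B -> miss, frames {Z,F,B}
Z -> hit
B -> hit
J -> miss, frames {F,Z,B,J}
W -> miss, evict F, frames {Z,B,J,W}
B -> hit
W -> hit
B -> hit
J -> hit
P -> miss, evict Z, frames {W,B,J,P}
Z -> miss, evict W, frames {B,J,P,Z}
P -> hit
W -> miss, evict B, frames {J,Z,P,W}
Hits: 8 of 16 references → 8/16 = 0.5000.

0.50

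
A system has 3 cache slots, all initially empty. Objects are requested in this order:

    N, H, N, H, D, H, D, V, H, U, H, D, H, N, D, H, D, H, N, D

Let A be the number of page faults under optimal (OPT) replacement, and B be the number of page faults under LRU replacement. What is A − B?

-1

Under OPT: F F . . F . . F . F . . . F . . . . . . → 6 faults.
Under LRU: F F . . F . . F . F . F . F . . . . . . → 7 faults.
A − B = 6 − 7 = -1.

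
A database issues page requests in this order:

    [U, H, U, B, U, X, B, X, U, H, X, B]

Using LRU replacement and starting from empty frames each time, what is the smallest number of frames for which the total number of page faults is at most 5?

4

f=1: 12 faults
f=2: 9 faults
f=3: 6 faults
f=4: 4 faults
Smallest f with faults ≤ 5 is 4.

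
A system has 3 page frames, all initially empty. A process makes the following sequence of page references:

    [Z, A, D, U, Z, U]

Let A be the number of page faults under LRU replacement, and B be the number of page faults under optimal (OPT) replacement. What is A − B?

1

Under LRU: F F F F F . → 5 faults.
Under OPT: F F F F . . → 4 faults.
A − B = 5 − 4 = 1.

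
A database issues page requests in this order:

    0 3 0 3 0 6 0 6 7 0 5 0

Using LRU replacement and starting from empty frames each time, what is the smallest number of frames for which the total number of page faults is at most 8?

f=1: 12 faults
f=2: 6 faults
f=3: 5 faults
f=4: 5 faults
f=5: 5 faults
Smallest f with faults ≤ 8 is 2.

2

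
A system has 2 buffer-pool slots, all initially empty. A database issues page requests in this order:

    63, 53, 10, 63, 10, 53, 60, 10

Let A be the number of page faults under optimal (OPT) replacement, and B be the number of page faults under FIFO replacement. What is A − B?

Under OPT: F F F . . F F . → 5 faults.
Under FIFO: F F F F . F F F → 7 faults.
A − B = 5 − 7 = -2.

-2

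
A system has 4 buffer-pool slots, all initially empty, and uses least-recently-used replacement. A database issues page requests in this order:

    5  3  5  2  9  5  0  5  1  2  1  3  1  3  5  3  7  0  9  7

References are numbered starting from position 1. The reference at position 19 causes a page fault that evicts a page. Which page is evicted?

pos 1: 5: miss, frames {5}
pos 2: 3: miss, frames {5,3}
pos 3: 5: hit
pos 4: 2: miss, frames {3,5,2}
pos 5: 9: miss, frames {3,5,2,9}
pos 6: 5: hit
pos 7: 0: miss, evict 3, frames {2,9,5,0}
pos 8: 5: hit
pos 9: 1: miss, evict 2, frames {9,0,5,1}
pos 10: 2: miss, evict 9, frames {0,5,1,2}
pos 11: 1: hit
pos 12: 3: miss, evict 0, frames {5,2,1,3}
pos 13: 1: hit
pos 14: 3: hit
pos 15: 5: hit
pos 16: 3: hit
pos 17: 7: miss, evict 2, frames {1,5,3,7}
pos 18: 0: miss, evict 1, frames {5,3,7,0}
pos 19: 9: miss, evict 5, frames {3,7,0,9}
At position 19, page 5 is evicted.

5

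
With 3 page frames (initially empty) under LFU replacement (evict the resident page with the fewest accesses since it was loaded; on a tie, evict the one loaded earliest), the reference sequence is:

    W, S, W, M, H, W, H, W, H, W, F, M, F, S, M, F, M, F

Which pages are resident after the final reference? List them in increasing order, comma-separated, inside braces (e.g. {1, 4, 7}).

W -> fault, frames {W}
S -> fault, frames {W,S}
W -> hit
M -> fault, frames {W,S,M}
H -> fault, evict S, frames {W,M,H}
W -> hit
H -> hit
W -> hit
H -> hit
W -> hit
F -> fault, evict M, frames {W,H,F}
M -> fault, evict F, frames {W,H,M}
F -> fault, evict M, frames {W,H,F}
S -> fault, evict F, frames {W,H,S}
M -> fault, evict S, frames {W,H,M}
F -> fault, evict M, frames {W,H,F}
M -> fault, evict F, frames {W,H,M}
F -> fault, evict M, frames {W,H,F}

{F, H, W}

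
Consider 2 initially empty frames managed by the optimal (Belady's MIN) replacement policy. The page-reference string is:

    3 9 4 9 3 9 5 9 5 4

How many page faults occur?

6

3 -> miss, frames (3)
9 -> miss, frames (3 9)
4 -> miss, evict 3, frames (9 4)
9 -> hit
3 -> miss, evict 4, frames (9 3)
9 -> hit
5 -> miss, evict 3, frames (9 5)
9 -> hit
5 -> hit
4 -> miss, evict 5, frames (9 4)
Page faults: 6.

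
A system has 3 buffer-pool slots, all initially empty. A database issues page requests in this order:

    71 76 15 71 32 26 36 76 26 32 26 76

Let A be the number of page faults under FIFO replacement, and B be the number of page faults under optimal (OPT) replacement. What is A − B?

Under FIFO: F F F . F F F F . F F . → 9 faults.
Under OPT: F F F . F F F . . F . . → 7 faults.
A − B = 9 − 7 = 2.

2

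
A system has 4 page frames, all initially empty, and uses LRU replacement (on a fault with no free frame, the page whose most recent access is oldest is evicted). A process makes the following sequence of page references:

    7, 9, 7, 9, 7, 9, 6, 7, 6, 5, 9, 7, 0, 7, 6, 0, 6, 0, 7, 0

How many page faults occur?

6

7 -> fault, frames {7}
9 -> fault, frames {7,9}
7 -> hit
9 -> hit
7 -> hit
9 -> hit
6 -> fault, frames {7,9,6}
7 -> hit
6 -> hit
5 -> fault, frames {9,7,6,5}
9 -> hit
7 -> hit
0 -> fault, evict 6, frames {5,9,7,0}
7 -> hit
6 -> fault, evict 5, frames {9,0,7,6}
0 -> hit
6 -> hit
0 -> hit
7 -> hit
0 -> hit
Page faults: 6.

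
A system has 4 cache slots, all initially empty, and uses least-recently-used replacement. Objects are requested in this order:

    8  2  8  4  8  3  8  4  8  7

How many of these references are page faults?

5

8: miss, frames [8]
2: miss, frames [8, 2]
8: hit
4: miss, frames [2, 8, 4]
8: hit
3: miss, frames [2, 4, 8, 3]
8: hit
4: hit
8: hit
7: miss, evict 2, frames [3, 4, 8, 7]
Page faults: 5.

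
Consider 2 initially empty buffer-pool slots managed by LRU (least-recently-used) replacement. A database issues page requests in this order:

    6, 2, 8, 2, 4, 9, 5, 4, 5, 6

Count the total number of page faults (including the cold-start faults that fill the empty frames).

6 → fault, frames (6)
2 → fault, frames (6 2)
8 → fault, evict 6, frames (2 8)
2 → hit
4 → fault, evict 8, frames (2 4)
9 → fault, evict 2, frames (4 9)
5 → fault, evict 4, frames (9 5)
4 → fault, evict 9, frames (5 4)
5 → hit
6 → fault, evict 4, frames (5 6)
Page faults: 8.

8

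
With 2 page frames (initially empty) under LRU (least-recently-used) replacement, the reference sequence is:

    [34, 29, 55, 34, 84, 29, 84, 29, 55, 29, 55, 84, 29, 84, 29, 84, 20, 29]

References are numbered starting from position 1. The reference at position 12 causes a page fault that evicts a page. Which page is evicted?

29

pos 1: 34 → miss, frames {34}
pos 2: 29 → miss, frames {34,29}
pos 3: 55 → miss, evict 34, frames {29,55}
pos 4: 34 → miss, evict 29, frames {55,34}
pos 5: 84 → miss, evict 55, frames {34,84}
pos 6: 29 → miss, evict 34, frames {84,29}
pos 7: 84 → hit
pos 8: 29 → hit
pos 9: 55 → miss, evict 84, frames {29,55}
pos 10: 29 → hit
pos 11: 55 → hit
pos 12: 84 → miss, evict 29, frames {55,84}
At position 12, page 29 is evicted.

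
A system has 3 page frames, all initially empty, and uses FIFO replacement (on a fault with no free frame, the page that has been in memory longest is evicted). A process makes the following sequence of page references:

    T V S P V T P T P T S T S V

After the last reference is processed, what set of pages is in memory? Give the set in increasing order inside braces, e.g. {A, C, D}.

T -> miss, frames [T]
V -> miss, frames [T, V]
S -> miss, frames [T, V, S]
P -> miss, evict T, frames [V, S, P]
V -> hit
T -> miss, evict V, frames [S, P, T]
P -> hit
T -> hit
P -> hit
T -> hit
S -> hit
T -> hit
S -> hit
V -> miss, evict S, frames [P, T, V]

{P, T, V}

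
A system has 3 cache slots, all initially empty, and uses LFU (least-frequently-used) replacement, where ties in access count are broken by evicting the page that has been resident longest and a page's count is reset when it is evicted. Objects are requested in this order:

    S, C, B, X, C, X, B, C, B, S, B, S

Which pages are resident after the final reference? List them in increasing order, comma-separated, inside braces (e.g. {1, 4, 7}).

{B, C, S}

S -> fault, frames [S]
C -> fault, frames [S, C]
B -> fault, frames [S, C, B]
X -> fault, evict S, frames [C, B, X]
C -> hit
X -> hit
B -> hit
C -> hit
B -> hit
S -> fault, evict X, frames [C, B, S]
B -> hit
S -> hit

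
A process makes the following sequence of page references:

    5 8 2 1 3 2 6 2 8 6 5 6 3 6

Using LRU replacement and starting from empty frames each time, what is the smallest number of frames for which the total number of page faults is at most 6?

f=1: 14 faults
f=2: 11 faults
f=3: 9 faults
f=4: 9 faults
f=5: 7 faults
f=6: 6 faults
Smallest f with faults ≤ 6 is 6.

6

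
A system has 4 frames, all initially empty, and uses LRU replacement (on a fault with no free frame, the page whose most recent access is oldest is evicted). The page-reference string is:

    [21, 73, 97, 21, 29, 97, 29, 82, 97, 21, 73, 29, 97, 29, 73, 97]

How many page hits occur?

9

21 → miss, frames (21)
73 → miss, frames (21 73)
97 → miss, frames (21 73 97)
21 → hit
29 → miss, frames (73 97 21 29)
97 → hit
29 → hit
82 → miss, evict 73, frames (21 97 29 82)
97 → hit
21 → hit
73 → miss, evict 29, frames (82 97 21 73)
29 → miss, evict 82, frames (97 21 73 29)
97 → hit
29 → hit
73 → hit
97 → hit
Hits: 9.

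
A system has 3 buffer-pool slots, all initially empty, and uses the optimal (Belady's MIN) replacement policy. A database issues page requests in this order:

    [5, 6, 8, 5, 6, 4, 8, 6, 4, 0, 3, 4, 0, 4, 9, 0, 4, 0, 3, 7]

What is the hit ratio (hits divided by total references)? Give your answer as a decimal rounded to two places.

5 → miss, frames [5]
6 → miss, frames [5, 6]
8 → miss, frames [5, 6, 8]
5 → hit
6 → hit
4 → miss, evict 5, frames [6, 8, 4]
8 → hit
6 → hit
4 → hit
0 → miss, evict 8, frames [6, 4, 0]
3 → miss, evict 6, frames [4, 0, 3]
4 → hit
0 → hit
4 → hit
9 → miss, evict 3, frames [4, 0, 9]
0 → hit
4 → hit
0 → hit
3 → miss, evict 9, frames [4, 0, 3]
7 → miss, evict 3, frames [4, 0, 7]
Hits: 11 of 20 references → 11/20 = 0.5500.

0.55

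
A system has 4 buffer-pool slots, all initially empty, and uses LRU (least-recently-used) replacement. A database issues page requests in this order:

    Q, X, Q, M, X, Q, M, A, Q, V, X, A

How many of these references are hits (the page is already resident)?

Q → fault, frames {Q}
X → fault, frames {Q,X}
Q → hit
M → fault, frames {X,Q,M}
X → hit
Q → hit
M → hit
A → fault, frames {X,Q,M,A}
Q → hit
V → fault, evict X, frames {M,A,Q,V}
X → fault, evict M, frames {A,Q,V,X}
A → hit
Hits: 6.

6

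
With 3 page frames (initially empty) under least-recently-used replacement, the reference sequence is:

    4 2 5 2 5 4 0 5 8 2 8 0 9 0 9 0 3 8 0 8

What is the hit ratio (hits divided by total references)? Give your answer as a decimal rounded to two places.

0.50

4 → fault, frames [4]
2 → fault, frames [4, 2]
5 → fault, frames [4, 2, 5]
2 → hit
5 → hit
4 → hit
0 → fault, evict 2, frames [5, 4, 0]
5 → hit
8 → fault, evict 4, frames [0, 5, 8]
2 → fault, evict 0, frames [5, 8, 2]
8 → hit
0 → fault, evict 5, frames [2, 8, 0]
9 → fault, evict 2, frames [8, 0, 9]
0 → hit
9 → hit
0 → hit
3 → fault, evict 8, frames [9, 0, 3]
8 → fault, evict 9, frames [0, 3, 8]
0 → hit
8 → hit
Hits: 10 of 20 references → 10/20 = 0.5000.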